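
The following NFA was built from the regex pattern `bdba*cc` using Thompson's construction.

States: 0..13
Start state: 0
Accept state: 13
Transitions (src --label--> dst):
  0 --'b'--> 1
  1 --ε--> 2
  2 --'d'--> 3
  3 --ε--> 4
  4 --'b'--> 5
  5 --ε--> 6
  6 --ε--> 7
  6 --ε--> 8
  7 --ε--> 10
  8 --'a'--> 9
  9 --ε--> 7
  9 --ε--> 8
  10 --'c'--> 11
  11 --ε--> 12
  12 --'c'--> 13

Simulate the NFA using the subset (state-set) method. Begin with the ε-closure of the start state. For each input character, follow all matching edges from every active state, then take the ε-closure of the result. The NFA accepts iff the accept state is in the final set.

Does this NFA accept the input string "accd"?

Answer: REJECT

Steps:
initial (ε-close {0}): {0}
'a' @ 1: {}  — state set empty
rest 'ccd' ignored (set empty)
end set {} — state 13 not in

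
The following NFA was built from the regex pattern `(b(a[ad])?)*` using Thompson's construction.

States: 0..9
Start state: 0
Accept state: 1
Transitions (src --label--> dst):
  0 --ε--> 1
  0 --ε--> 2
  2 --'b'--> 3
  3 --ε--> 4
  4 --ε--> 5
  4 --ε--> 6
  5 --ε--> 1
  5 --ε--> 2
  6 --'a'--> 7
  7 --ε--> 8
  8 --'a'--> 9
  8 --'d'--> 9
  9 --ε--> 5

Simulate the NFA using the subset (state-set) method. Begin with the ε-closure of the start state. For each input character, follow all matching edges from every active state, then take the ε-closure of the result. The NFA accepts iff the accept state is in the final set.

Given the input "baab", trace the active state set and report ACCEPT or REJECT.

Answer: ACCEPT

Trace:
initial (ε-close {0}): {0,1,2}
'b' @ 1: {1,2,3,4,5,6}  (accept∈set)
'a' @ 2: {7,8}
'a' @ 3: {1,2,5,9}  (accept∈set)
'b' @ 4: {1,2,3,4,5,6}  (accept∈set)
after full input: {1,2,3,4,5,6}  (accept=1 in)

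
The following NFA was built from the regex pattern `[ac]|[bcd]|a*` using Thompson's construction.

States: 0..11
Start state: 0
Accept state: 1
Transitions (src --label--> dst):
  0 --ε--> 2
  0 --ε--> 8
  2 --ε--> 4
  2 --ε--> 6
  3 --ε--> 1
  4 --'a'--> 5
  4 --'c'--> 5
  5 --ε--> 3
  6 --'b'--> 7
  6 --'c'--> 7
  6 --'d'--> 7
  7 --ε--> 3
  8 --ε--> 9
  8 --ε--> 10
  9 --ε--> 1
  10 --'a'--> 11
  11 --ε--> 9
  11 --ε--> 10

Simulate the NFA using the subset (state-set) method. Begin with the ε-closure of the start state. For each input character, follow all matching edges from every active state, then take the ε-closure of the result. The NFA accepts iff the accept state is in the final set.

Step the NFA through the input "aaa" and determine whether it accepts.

Answer: ACCEPT

Steps:
start: ε-closure({0}) = {0,1,2,4,6,8,9,10}
'a' @ 1: {1,3,5,9,10,11}  ✓accept
'a' @ 2: {1,9,10,11}  ✓accept
'a' @ 3: {1,9,10,11}  ✓accept
after full input: {1,9,10,11}  (accept=1 in)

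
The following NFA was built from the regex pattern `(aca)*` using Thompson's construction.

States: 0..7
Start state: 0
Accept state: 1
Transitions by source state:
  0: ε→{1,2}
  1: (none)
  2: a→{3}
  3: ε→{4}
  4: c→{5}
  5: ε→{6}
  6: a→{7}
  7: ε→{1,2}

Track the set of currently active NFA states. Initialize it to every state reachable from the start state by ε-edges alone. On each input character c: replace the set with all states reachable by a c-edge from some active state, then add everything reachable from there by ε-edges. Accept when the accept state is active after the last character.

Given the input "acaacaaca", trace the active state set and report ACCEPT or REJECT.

initial (ε-close {0}): {0,1,2}
'a' @ 1: {3,4}
'c' @ 2: {5,6}
'a' @ 3: {1,2,7}  (accept∈set)
'a' @ 4: {3,4}
'c' @ 5: {5,6}
'a' @ 6: {1,2,7}  (accept∈set)
'a' @ 7: {3,4}
'c' @ 8: {5,6}
'a' @ 9: {1,2,7}  (accept∈set)
after full input: {1,2,7}  (accept=1 in)

Answer: ACCEPT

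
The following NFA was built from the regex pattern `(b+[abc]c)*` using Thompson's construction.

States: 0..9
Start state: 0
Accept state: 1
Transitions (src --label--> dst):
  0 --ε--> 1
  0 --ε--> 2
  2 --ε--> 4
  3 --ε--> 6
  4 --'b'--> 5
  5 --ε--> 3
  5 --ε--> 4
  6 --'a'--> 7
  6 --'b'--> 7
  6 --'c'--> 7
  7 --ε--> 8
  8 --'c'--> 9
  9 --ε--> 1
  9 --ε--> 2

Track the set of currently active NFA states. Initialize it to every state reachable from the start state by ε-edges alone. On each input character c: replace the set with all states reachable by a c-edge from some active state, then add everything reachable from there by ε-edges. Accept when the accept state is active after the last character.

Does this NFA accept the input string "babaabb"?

S₀ = ε-closure({0}) = {0,1,2,4}
'b' @ 1: {3,4,5,6}
'a' @ 2: {7,8}
'b' @ 3: {}  — no active states
rest 'aabb' ignored (set empty)
final: {}; accept 1 not in set

Answer: REJECT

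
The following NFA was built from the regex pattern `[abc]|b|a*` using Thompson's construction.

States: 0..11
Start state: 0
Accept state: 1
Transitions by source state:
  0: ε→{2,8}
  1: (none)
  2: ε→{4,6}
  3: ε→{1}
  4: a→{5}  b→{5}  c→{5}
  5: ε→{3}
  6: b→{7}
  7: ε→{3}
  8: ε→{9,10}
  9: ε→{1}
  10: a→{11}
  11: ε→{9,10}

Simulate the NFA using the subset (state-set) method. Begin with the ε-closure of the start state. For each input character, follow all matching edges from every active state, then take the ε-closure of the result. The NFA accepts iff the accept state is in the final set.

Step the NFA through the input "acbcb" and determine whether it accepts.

start: ε-closure({0}) = {0,1,2,4,6,8,9,10}
'a' @ 1: {1,3,5,9,10,11}  ✓accept
'c' @ 2: {}  — dead — no transitions
rest 'bcb' ignored (set empty)
after full input: {}  (accept=1 not in)

Answer: REJECT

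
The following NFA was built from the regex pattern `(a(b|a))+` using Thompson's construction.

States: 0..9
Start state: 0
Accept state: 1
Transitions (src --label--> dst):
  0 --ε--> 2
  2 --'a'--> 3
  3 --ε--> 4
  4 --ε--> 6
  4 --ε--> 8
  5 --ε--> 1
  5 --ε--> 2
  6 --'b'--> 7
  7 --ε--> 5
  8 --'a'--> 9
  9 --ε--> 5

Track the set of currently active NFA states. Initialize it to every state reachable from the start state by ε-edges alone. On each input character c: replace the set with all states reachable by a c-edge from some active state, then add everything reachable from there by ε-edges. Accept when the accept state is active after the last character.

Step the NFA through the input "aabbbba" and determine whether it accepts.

Answer: REJECT

Trace:
initial (ε-close {0}): {0,2}
'a' @ 1: {3,4,6,8}
'a' @ 2: {1,2,5,9}  (accept∈set)
'b' @ 3: {}  — dead — no transitions
rest 'bbba' ignored (set empty)
final: {}; accept 1 not in set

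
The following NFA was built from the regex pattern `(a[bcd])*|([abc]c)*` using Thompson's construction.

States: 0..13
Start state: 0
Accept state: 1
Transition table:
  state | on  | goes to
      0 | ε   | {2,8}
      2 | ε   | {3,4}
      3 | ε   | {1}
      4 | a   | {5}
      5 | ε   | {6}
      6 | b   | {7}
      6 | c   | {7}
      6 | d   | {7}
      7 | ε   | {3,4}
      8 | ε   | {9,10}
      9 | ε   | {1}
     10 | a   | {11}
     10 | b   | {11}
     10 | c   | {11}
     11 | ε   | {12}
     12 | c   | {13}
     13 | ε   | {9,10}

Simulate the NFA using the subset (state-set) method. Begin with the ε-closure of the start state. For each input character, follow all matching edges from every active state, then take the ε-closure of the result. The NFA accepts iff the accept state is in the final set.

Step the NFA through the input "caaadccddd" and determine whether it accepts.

Answer: REJECT

Trace:
start: ε-closure({0}) = {0,1,2,3,4,8,9,10}
'c' @ 1: {11,12}
'a' @ 2: {}  — state set empty
rest 'aadccddd' ignored (set empty)
end set {} — state 1 not in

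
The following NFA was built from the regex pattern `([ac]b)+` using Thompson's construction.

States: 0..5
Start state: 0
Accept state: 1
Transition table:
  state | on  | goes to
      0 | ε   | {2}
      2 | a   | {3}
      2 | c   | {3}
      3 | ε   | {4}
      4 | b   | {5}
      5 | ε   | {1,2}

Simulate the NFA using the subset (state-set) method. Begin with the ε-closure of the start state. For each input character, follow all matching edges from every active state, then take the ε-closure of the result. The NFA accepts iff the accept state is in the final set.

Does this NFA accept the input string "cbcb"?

start: ε-closure({0}) = {0,2}
'c' @ 1: {3,4}
'b' @ 2: {1,2,5}  (accept∈set)
'c' @ 3: {3,4}
'b' @ 4: {1,2,5}  (accept∈set)
final: {1,2,5}; accept 1 in set

Answer: ACCEPT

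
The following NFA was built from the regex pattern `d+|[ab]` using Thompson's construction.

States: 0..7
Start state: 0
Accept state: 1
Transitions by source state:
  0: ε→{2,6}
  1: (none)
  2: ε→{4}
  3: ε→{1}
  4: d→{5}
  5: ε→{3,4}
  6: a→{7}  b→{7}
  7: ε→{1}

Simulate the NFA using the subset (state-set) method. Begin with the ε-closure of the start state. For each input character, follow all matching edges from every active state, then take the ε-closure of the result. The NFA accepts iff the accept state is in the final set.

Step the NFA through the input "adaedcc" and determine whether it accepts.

start: ε-closure({0}) = {0,2,4,6}
'a' @ 1: {1,7}  (accept∈set)
'd' @ 2: {}  — no active states
rest 'aedcc' ignored (set empty)
final: {}; accept 1 not in set

Answer: REJECT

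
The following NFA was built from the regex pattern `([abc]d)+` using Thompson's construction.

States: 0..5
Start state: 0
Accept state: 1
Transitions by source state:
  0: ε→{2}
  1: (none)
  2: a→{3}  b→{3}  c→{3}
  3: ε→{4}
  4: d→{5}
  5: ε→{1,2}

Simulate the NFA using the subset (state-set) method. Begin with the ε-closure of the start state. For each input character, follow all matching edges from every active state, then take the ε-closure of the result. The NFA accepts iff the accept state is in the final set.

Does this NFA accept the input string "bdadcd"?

Answer: ACCEPT

Trace:
initial (ε-close {0}): {0,2}
'b' @ 1: {3,4}
'd' @ 2: {1,2,5}  [accepting]
'a' @ 3: {3,4}
'd' @ 4: {1,2,5}  [accepting]
'c' @ 5: {3,4}
'd' @ 6: {1,2,5}  [accepting]
end set {1,2,5} — state 1 in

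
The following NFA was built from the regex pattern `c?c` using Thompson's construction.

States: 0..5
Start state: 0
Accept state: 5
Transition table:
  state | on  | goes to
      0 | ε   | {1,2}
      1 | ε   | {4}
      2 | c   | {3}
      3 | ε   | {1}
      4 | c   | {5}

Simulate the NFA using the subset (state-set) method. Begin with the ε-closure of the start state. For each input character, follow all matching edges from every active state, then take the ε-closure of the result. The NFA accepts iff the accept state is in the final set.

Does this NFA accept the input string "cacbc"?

initial (ε-close {0}): {0,1,2,4}
'c' @ 1: {1,3,4,5}  (accept∈set)
'a' @ 2: {}  — no active states
rest 'cbc' ignored (set empty)
after full input: {}  (accept=5 not in)

Answer: REJECT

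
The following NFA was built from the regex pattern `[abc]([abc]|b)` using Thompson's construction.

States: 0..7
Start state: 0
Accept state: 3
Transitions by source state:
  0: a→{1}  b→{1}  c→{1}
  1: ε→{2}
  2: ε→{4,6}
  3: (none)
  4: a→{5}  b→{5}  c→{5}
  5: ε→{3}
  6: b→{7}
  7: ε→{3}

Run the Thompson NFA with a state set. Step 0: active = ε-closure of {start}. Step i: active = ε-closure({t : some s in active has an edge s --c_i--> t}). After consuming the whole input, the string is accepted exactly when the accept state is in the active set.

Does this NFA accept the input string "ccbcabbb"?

start: ε-closure({0}) = {0}
'c' @ 1: {1,2,4,6}
'c' @ 2: {3,5}  ✓accept
'b' @ 3: {}  — state set empty
rest 'cabbb' ignored (set empty)
end set {} — state 3 not in

Answer: REJECT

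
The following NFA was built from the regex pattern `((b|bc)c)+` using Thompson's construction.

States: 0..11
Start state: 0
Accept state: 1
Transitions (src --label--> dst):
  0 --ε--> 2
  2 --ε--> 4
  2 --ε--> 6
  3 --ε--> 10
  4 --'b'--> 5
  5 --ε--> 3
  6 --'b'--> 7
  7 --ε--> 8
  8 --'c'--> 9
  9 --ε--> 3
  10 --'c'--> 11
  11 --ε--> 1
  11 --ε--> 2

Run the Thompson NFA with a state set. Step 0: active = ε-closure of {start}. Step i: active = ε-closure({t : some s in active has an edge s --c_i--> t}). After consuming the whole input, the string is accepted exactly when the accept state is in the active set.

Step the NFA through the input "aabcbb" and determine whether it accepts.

Answer: REJECT

Trace:
S₀ = ε-closure({0}) = {0,2,4,6}
'a' @ 1: {}  — state set empty
rest 'abcbb' ignored (set empty)
after full input: {}  (accept=1 not in)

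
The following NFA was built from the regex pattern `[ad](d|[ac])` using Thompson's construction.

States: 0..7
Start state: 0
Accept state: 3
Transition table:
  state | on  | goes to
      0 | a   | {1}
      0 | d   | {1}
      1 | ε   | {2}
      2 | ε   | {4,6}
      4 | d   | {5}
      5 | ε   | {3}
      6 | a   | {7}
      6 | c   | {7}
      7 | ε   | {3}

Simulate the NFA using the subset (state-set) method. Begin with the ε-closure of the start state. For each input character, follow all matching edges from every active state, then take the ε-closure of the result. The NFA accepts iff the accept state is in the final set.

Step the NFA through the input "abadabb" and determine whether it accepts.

Answer: REJECT

Trace:
start: ε-closure({0}) = {0}
'a' @ 1: {1,2,4,6}
'b' @ 2: {}  — state set empty
rest 'adabb' ignored (set empty)
end set {} — state 3 not in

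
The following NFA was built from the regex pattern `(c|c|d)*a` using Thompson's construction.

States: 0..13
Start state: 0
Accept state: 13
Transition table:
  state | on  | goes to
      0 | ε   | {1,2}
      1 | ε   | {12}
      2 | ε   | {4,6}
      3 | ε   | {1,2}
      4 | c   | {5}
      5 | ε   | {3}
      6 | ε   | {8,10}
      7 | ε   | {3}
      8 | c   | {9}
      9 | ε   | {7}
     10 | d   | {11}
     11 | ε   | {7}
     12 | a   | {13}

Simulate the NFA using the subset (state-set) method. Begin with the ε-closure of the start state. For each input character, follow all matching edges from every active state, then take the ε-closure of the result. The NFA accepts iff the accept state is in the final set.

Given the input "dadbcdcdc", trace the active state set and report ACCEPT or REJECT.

Answer: REJECT

Trace:
S₀ = ε-closure({0}) = {0,1,2,4,6,8,10,12}
'd' @ 1: {1,2,3,4,6,7,8,10,11,12}
'a' @ 2: {13}  (accept∈set)
'd' @ 3: {}  — dead — no transitions
rest 'bcdcdc' ignored (set empty)
end set {} — state 13 not in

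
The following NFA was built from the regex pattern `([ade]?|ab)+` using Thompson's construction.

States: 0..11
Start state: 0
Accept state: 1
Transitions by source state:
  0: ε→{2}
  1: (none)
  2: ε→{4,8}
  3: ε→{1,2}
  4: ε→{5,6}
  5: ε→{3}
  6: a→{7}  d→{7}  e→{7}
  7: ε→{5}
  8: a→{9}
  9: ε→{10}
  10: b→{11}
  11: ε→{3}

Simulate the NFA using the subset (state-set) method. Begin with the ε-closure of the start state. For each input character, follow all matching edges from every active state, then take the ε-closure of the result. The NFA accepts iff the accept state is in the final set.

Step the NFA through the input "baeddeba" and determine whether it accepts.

initial (ε-close {0}): {0,1,2,3,4,5,6,8}
'b' @ 1: {}  — dead — no transitions
rest 'aeddeba' ignored (set empty)
end set {} — state 1 not in

Answer: REJECT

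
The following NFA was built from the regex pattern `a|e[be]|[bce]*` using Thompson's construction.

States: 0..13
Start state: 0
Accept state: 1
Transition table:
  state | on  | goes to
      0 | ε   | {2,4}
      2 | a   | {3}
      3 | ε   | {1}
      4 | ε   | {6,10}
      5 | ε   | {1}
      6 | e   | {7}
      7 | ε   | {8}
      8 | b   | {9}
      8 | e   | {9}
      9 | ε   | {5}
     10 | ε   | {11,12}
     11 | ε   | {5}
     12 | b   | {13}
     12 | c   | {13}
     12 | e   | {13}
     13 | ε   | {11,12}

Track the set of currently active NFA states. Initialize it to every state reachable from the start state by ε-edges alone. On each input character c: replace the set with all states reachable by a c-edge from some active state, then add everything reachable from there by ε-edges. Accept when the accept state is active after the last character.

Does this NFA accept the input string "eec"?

Answer: ACCEPT

Derivation:
initial (ε-close {0}): {0,1,2,4,5,6,10,11,12}
'e' @ 1: {1,5,7,8,11,12,13}  ✓accept
'e' @ 2: {1,5,9,11,12,13}  ✓accept
'c' @ 3: {1,5,11,12,13}  ✓accept
final: {1,5,11,12,13}; accept 1 in set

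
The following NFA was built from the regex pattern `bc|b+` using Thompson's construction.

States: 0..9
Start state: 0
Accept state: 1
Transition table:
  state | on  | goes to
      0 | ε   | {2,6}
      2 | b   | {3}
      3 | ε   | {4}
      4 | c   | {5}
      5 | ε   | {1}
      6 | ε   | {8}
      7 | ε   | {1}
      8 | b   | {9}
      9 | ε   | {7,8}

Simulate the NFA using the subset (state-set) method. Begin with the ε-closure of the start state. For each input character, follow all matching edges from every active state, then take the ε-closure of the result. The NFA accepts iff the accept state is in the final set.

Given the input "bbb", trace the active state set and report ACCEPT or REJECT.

Answer: ACCEPT

Derivation:
initial (ε-close {0}): {0,2,6,8}
'b' @ 1: {1,3,4,7,8,9}  ✓accept
'b' @ 2: {1,7,8,9}  ✓accept
'b' @ 3: {1,7,8,9}  ✓accept
end set {1,7,8,9} — state 1 in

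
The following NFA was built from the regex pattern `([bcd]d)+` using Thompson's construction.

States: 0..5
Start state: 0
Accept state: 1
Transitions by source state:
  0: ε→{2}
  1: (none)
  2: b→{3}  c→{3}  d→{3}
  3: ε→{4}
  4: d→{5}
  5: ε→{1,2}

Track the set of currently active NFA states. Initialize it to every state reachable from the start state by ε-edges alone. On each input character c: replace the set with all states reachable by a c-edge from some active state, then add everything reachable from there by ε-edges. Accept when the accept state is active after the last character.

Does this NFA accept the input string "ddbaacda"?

Answer: REJECT

Steps:
start: ε-closure({0}) = {0,2}
'd' @ 1: {3,4}
'd' @ 2: {1,2,5}  (accept∈set)
'b' @ 3: {3,4}
'a' @ 4: {}  — dead — no transitions
rest 'acda' ignored (set empty)
final: {}; accept 1 not in set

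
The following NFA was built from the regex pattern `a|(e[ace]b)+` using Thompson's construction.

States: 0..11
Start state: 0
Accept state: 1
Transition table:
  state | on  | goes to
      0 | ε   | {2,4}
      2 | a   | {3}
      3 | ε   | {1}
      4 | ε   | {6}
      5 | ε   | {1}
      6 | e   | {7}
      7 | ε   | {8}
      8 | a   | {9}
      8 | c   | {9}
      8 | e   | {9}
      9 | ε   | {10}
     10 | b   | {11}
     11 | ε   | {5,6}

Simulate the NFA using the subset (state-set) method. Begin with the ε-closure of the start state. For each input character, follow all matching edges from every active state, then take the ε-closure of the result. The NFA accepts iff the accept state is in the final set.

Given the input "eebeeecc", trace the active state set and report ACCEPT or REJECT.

Answer: REJECT

Derivation:
start: ε-closure({0}) = {0,2,4,6}
'e' @ 1: {7,8}
'e' @ 2: {9,10}
'b' @ 3: {1,5,6,11}  ✓accept
'e' @ 4: {7,8}
'e' @ 5: {9,10}
'e' @ 6: {}  — state set empty
rest 'cc' ignored (set empty)
final: {}; accept 1 not in set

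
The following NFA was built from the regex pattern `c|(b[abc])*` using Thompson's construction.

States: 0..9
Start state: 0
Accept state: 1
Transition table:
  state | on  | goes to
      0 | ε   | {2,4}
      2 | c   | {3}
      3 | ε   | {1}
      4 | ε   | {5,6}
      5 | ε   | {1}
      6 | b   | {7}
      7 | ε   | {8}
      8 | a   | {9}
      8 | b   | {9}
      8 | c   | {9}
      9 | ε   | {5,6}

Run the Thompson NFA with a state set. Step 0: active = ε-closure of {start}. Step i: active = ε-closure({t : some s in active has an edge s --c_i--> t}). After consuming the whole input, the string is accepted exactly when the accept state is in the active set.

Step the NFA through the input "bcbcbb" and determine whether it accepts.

initial (ε-close {0}): {0,1,2,4,5,6}
'b' @ 1: {7,8}
'c' @ 2: {1,5,6,9}  [accepting]
'b' @ 3: {7,8}
'c' @ 4: {1,5,6,9}  [accepting]
'b' @ 5: {7,8}
'b' @ 6: {1,5,6,9}  [accepting]
end set {1,5,6,9} — state 1 in

Answer: ACCEPT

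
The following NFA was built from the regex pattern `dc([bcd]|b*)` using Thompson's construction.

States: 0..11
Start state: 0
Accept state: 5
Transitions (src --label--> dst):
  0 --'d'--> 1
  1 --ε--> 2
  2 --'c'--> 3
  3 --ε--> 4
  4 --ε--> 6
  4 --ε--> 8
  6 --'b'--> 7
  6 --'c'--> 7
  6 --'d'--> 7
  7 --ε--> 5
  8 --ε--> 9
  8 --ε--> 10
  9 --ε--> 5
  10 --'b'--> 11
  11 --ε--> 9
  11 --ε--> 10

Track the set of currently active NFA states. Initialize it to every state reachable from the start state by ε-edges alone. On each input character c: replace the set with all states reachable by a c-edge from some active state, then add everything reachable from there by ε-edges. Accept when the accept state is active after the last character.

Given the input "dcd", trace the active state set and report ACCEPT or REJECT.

S₀ = ε-closure({0}) = {0}
'd' @ 1: {1,2}
'c' @ 2: {3,4,5,6,8,9,10}  [accepting]
'd' @ 3: {5,7}  [accepting]
final: {5,7}; accept 5 in set

Answer: ACCEPT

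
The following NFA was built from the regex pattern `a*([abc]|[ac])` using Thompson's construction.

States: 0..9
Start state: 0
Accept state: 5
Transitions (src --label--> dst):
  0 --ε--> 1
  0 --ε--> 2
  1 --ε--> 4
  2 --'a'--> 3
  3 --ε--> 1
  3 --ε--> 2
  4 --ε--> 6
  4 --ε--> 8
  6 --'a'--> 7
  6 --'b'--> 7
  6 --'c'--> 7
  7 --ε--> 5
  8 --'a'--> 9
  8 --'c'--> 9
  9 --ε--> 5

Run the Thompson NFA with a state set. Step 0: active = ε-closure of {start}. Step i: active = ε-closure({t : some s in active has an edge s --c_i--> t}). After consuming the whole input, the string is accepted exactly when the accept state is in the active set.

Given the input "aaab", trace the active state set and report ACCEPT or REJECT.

Answer: ACCEPT

Trace:
initial (ε-close {0}): {0,1,2,4,6,8}
'a' @ 1: {1,2,3,4,5,6,7,8,9}  ✓accept
'a' @ 2: {1,2,3,4,5,6,7,8,9}  ✓accept
'a' @ 3: {1,2,3,4,5,6,7,8,9}  ✓accept
'b' @ 4: {5,7}  ✓accept
end set {5,7} — state 5 in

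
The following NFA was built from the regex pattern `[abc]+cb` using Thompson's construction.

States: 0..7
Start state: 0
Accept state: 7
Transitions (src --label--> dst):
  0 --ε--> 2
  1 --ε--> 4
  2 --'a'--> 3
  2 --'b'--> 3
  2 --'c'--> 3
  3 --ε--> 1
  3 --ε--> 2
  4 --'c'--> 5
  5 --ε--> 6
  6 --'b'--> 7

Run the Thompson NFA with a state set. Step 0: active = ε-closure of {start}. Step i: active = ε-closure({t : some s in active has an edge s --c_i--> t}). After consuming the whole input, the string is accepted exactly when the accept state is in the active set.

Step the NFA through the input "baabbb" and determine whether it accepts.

Answer: REJECT

Derivation:
S₀ = ε-closure({0}) = {0,2}
'b' @ 1: {1,2,3,4}
'a' @ 2: {1,2,3,4}
'a' @ 3: {1,2,3,4}
'b' @ 4: {1,2,3,4}
'b' @ 5: {1,2,3,4}
'b' @ 6: {1,2,3,4}
end set {1,2,3,4} — state 7 not in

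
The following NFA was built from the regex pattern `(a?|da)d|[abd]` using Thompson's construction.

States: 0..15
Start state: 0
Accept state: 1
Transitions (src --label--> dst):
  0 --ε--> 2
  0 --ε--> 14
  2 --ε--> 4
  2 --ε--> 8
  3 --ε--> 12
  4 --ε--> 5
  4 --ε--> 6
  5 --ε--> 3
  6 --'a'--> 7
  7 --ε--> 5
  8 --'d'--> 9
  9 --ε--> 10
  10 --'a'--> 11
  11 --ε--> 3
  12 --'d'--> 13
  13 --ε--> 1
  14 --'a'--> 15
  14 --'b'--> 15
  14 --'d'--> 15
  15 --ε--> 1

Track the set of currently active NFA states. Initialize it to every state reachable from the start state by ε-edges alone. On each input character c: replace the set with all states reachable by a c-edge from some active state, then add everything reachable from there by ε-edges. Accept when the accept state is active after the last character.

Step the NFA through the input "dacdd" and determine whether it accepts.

Answer: REJECT

Trace:
initial (ε-close {0}): {0,2,3,4,5,6,8,12,14}
'd' @ 1: {1,9,10,13,15}  ✓accept
'a' @ 2: {3,11,12}
'c' @ 3: {}  — state set empty
rest 'dd' ignored (set empty)
end set {} — state 1 not in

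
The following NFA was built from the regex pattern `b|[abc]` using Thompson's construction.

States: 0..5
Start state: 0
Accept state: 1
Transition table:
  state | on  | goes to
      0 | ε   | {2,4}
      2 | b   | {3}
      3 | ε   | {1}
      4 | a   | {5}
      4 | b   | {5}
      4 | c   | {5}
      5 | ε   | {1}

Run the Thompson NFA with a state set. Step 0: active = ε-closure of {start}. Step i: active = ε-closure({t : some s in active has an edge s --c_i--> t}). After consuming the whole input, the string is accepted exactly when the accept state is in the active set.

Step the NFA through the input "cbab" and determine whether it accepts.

Answer: REJECT

Steps:
S₀ = ε-closure({0}) = {0,2,4}
'c' @ 1: {1,5}  (accept∈set)
'b' @ 2: {}  — dead — no transitions
rest 'ab' ignored (set empty)
final: {}; accept 1 not in set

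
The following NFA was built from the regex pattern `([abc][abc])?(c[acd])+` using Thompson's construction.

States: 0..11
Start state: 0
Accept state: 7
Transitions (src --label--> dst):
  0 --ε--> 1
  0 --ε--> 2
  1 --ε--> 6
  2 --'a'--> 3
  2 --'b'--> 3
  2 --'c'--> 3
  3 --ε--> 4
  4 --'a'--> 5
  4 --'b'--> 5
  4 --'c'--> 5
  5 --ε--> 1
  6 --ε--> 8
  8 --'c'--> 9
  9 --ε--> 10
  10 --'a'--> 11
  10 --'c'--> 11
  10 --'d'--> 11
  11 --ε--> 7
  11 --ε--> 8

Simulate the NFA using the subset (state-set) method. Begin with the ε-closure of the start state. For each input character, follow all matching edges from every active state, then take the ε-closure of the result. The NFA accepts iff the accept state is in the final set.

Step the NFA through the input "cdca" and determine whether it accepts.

Answer: ACCEPT

Steps:
start: ε-closure({0}) = {0,1,2,6,8}
'c' @ 1: {3,4,9,10}
'd' @ 2: {7,8,11}  [accepting]
'c' @ 3: {9,10}
'a' @ 4: {7,8,11}  [accepting]
end set {7,8,11} — state 7 in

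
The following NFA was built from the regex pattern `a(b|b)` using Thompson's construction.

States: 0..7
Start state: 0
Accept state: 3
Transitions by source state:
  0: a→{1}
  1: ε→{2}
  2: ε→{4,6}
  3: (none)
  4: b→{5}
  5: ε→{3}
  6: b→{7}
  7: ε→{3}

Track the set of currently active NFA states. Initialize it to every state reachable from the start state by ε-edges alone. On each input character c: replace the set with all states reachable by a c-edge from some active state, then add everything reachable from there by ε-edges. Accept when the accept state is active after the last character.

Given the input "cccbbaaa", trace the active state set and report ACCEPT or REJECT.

start: ε-closure({0}) = {0}
'c' @ 1: {}  — no active states
rest 'ccbbaaa' ignored (set empty)
end set {} — state 3 not in

Answer: REJECT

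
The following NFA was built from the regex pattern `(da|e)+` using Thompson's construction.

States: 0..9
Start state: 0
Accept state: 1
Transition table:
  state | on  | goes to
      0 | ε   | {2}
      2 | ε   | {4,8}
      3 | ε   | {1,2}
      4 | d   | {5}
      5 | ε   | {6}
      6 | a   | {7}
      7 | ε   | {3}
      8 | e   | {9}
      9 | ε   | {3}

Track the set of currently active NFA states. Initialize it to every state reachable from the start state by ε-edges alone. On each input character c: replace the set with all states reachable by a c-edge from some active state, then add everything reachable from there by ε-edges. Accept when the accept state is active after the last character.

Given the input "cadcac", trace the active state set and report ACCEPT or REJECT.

start: ε-closure({0}) = {0,2,4,8}
'c' @ 1: {}  — dead — no transitions
rest 'adcac' ignored (set empty)
end set {} — state 1 not in

Answer: REJECT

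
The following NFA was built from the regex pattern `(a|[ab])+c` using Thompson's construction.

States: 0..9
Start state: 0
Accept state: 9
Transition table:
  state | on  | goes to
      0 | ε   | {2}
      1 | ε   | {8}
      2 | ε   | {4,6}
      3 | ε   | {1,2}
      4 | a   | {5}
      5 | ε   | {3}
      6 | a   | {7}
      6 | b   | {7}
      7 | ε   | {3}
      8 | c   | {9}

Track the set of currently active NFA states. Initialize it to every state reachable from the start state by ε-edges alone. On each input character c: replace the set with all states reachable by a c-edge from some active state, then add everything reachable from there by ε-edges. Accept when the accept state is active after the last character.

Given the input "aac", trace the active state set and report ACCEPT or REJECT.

Answer: ACCEPT

Trace:
start: ε-closure({0}) = {0,2,4,6}
'a' @ 1: {1,2,3,4,5,6,7,8}
'a' @ 2: {1,2,3,4,5,6,7,8}
'c' @ 3: {9}  (accept∈set)
after full input: {9}  (accept=9 in)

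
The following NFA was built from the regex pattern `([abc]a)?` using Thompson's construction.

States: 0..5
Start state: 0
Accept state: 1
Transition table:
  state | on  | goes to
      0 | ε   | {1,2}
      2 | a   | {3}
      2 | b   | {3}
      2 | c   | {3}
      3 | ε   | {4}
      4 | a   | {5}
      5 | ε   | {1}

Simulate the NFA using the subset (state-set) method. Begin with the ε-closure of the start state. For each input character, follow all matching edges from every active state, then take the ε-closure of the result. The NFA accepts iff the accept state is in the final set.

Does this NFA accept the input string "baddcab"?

Answer: REJECT

Trace:
initial (ε-close {0}): {0,1,2}
'b' @ 1: {3,4}
'a' @ 2: {1,5}  ✓accept
'd' @ 3: {}  — state set empty
rest 'dcab' ignored (set empty)
end set {} — state 1 not in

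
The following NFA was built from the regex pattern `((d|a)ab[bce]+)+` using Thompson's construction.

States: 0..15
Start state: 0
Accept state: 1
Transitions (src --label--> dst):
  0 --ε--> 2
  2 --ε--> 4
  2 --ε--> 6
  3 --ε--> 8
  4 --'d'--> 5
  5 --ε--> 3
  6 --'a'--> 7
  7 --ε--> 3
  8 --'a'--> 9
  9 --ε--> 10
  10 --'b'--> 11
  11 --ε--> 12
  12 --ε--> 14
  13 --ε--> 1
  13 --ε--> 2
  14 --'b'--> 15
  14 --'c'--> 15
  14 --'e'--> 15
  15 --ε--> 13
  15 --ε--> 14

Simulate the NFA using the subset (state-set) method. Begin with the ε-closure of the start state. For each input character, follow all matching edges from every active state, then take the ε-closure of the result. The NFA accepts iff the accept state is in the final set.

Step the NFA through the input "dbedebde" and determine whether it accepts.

Answer: REJECT

Trace:
S₀ = ε-closure({0}) = {0,2,4,6}
'd' @ 1: {3,5,8}
'b' @ 2: {}  — no active states
rest 'edebde' ignored (set empty)
after full input: {}  (accept=1 not in)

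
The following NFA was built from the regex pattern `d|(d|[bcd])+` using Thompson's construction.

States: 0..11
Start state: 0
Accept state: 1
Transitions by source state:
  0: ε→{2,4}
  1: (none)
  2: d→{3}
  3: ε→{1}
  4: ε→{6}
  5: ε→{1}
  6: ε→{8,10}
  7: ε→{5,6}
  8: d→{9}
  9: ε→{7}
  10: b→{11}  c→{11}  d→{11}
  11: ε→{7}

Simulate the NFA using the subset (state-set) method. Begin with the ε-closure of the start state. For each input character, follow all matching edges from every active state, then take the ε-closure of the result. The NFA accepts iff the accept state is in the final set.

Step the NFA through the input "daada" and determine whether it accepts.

Answer: REJECT

Steps:
start: ε-closure({0}) = {0,2,4,6,8,10}
'd' @ 1: {1,3,5,6,7,8,9,10,11}  ✓accept
'a' @ 2: {}  — dead — no transitions
rest 'ada' ignored (set empty)
end set {} — state 1 not in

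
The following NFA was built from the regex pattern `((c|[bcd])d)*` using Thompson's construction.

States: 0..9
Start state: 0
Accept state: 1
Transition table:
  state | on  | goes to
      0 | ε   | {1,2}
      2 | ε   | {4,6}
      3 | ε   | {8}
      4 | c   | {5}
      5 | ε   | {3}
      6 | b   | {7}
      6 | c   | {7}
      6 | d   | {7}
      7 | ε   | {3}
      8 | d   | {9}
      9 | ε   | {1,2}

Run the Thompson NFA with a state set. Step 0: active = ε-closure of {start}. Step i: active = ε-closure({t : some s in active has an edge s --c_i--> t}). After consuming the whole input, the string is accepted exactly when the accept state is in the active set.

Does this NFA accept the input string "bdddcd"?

Answer: ACCEPT

Derivation:
initial (ε-close {0}): {0,1,2,4,6}
'b' @ 1: {3,7,8}
'd' @ 2: {1,2,4,6,9}  (accept∈set)
'd' @ 3: {3,7,8}
'd' @ 4: {1,2,4,6,9}  (accept∈set)
'c' @ 5: {3,5,7,8}
'd' @ 6: {1,2,4,6,9}  (accept∈set)
end set {1,2,4,6,9} — state 1 in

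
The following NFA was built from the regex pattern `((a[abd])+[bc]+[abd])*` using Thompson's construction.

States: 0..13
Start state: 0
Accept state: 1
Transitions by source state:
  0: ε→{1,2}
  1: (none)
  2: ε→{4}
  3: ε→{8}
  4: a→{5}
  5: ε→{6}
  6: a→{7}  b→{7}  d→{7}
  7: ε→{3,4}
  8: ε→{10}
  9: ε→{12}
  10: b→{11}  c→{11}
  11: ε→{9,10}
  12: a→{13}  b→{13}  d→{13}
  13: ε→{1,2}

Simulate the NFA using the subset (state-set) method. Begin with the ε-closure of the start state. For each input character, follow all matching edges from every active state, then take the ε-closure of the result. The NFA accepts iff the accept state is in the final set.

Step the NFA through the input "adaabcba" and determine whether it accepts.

start: ε-closure({0}) = {0,1,2,4}
'a' @ 1: {5,6}
'd' @ 2: {3,4,7,8,10}
'a' @ 3: {5,6}
'a' @ 4: {3,4,7,8,10}
'b' @ 5: {9,10,11,12}
'c' @ 6: {9,10,11,12}
'b' @ 7: {1,2,4,9,10,11,12,13}  ✓accept
'a' @ 8: {1,2,4,5,6,13}  ✓accept
final: {1,2,4,5,6,13}; accept 1 in set

Answer: ACCEPT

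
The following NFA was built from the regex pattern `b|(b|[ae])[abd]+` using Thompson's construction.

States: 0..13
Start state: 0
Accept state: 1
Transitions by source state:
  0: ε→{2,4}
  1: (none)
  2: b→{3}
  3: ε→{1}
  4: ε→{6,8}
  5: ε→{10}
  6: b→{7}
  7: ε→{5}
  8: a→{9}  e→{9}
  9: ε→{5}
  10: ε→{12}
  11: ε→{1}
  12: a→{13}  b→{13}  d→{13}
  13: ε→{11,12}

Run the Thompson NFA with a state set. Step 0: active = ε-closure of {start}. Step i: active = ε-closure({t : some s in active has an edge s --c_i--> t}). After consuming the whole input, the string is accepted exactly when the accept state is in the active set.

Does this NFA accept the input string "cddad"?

Answer: REJECT

Trace:
S₀ = ε-closure({0}) = {0,2,4,6,8}
'c' @ 1: {}  — state set empty
rest 'ddad' ignored (set empty)
end set {} — state 1 not in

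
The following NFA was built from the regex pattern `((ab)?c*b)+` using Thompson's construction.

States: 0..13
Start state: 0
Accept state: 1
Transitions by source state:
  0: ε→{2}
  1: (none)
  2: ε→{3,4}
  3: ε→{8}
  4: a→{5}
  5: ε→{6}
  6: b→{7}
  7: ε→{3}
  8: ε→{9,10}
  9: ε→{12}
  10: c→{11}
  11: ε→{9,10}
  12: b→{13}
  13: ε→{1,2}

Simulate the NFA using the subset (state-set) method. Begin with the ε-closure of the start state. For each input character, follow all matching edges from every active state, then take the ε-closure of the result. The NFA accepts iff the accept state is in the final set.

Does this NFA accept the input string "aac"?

initial (ε-close {0}): {0,2,3,4,8,9,10,12}
'a' @ 1: {5,6}
'a' @ 2: {}  — no active states
rest 'c' ignored (set empty)
final: {}; accept 1 not in set

Answer: REJECT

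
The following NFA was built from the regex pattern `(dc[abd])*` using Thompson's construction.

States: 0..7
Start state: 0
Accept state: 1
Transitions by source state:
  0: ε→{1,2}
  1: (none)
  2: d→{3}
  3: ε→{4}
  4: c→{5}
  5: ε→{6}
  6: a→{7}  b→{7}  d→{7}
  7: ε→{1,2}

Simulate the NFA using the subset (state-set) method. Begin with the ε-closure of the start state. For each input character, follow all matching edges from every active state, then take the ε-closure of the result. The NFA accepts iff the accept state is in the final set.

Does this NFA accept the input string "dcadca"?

Answer: ACCEPT

Derivation:
initial (ε-close {0}): {0,1,2}
'd' @ 1: {3,4}
'c' @ 2: {5,6}
'a' @ 3: {1,2,7}  [accepting]
'd' @ 4: {3,4}
'c' @ 5: {5,6}
'a' @ 6: {1,2,7}  [accepting]
final: {1,2,7}; accept 1 in set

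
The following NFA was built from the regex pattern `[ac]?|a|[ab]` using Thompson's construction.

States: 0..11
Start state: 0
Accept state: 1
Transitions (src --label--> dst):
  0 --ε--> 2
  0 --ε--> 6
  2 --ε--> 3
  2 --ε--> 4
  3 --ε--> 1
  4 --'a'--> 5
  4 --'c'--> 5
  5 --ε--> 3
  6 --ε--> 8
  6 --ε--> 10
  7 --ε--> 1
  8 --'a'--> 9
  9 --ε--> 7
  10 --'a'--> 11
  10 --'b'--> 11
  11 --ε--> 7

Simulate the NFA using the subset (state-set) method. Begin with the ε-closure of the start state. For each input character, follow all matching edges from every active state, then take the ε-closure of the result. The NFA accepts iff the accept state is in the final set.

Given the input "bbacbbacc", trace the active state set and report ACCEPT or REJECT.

initial (ε-close {0}): {0,1,2,3,4,6,8,10}
'b' @ 1: {1,7,11}  ✓accept
'b' @ 2: {}  — no active states
rest 'acbbacc' ignored (set empty)
final: {}; accept 1 not in set

Answer: REJECT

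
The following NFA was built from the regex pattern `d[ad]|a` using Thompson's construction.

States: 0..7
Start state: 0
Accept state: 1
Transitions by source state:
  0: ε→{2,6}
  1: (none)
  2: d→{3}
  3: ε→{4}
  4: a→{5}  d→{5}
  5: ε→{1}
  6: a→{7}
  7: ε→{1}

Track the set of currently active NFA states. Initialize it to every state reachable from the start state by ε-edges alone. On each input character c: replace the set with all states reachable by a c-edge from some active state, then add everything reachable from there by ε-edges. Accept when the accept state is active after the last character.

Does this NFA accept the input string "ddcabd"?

start: ε-closure({0}) = {0,2,6}
'd' @ 1: {3,4}
'd' @ 2: {1,5}  ✓accept
'c' @ 3: {}  — state set empty
rest 'abd' ignored (set empty)
end set {} — state 1 not in

Answer: REJECT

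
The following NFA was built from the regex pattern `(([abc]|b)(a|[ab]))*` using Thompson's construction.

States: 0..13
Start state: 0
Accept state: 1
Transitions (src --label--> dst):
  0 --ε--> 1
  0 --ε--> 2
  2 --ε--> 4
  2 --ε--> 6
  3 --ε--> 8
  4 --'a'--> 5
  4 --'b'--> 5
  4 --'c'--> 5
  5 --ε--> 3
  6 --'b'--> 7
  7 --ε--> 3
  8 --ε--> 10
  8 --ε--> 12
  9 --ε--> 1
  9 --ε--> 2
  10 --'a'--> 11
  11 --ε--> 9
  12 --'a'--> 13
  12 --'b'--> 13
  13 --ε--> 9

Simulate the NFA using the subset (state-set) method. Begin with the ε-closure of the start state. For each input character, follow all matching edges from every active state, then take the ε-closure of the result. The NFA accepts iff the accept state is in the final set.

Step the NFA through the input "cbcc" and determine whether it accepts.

S₀ = ε-closure({0}) = {0,1,2,4,6}
'c' @ 1: {3,5,8,10,12}
'b' @ 2: {1,2,4,6,9,13}  (accept∈set)
'c' @ 3: {3,5,8,10,12}
'c' @ 4: {}  — no active states
after full input: {}  (accept=1 not in)

Answer: REJECT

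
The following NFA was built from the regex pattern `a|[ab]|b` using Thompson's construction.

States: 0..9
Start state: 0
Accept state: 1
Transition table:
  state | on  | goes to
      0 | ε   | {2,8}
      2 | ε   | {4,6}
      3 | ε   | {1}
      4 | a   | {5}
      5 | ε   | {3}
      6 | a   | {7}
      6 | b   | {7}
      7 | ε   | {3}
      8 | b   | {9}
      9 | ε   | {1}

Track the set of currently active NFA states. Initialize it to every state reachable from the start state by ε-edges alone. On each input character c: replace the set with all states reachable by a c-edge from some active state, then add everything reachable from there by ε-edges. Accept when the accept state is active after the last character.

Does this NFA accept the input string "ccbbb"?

Answer: REJECT

Trace:
start: ε-closure({0}) = {0,2,4,6,8}
'c' @ 1: {}  — state set empty
rest 'cbbb' ignored (set empty)
final: {}; accept 1 not in set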